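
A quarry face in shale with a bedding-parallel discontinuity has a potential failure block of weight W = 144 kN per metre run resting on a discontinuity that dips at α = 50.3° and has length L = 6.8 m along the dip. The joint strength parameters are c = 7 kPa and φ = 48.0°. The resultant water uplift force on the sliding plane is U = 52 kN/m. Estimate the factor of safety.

Resolving the block weight along and normal to the plane and applying the Mohr–Coulomb strength on the joint:
N' = W cosα − U = 144·cos50.3° − 52 = 40.0 kN/m
Driving force T = W sinα = 144·sin50.3° = 110.8 kN/m
Resisting force R = c·L + N'·tanφ = 7·6.8 + 40.0·tan48.0° = 47.6 + 44.4 = 92.0 kN/m
FS = R / T = 92.0 / 110.8 = 0.830

FS = 0.83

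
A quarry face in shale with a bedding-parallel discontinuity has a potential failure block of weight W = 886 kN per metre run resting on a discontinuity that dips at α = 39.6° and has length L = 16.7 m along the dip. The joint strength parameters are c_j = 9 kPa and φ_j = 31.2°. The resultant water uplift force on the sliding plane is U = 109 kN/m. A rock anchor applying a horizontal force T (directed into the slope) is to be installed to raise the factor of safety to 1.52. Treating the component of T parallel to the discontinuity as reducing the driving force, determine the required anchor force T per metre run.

T = 232 kN/m

Resolving forces along and normal to the sliding plane, with the horizontal anchor force T adding T·sinα to the effective normal force and T·cosα acting up the plane against the driving force:
FS = [c_jL + (W cosα − U + T sinα) tanφ_j] / [W sinα − T cosα]
Without the anchor: N' = 573.7 kN/m, driving T_d = 564.8 kN/m, resisting R = 9·16.7 + 573.7·tan31.2° = 497.7 kN/m, FS = 0.88.
Setting FS = 1.52 and solving for T:
1.52·(564.8 − T cos39.6°) = 497.7 + T sin39.6°·tan31.2°
T·(sin39.6°·tan31.2° + 1.52·cos39.6°) = 1.52·564.8 − 497.7
T·(0.6374·0.6056 + 1.52·0.7705) = 858.4 − 497.7 = 360.7
T·1.5572 = 360.7
T = 231.6 kN/m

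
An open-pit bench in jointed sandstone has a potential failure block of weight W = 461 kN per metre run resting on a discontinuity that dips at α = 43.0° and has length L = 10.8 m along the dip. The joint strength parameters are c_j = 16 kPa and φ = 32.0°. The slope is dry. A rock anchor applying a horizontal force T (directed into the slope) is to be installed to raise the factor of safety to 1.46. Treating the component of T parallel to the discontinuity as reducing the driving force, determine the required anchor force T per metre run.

T = 51 kN/m

Resolving forces along and normal to the sliding plane, with the horizontal anchor force T adding T·sinα to the effective normal force and T·cosα acting up the plane against the driving force:
FS = [c_jL + (W cosα + T sinα) tanφ] / [W sinα − T cosα]
Without the anchor: N' = 337.2 kN/m, driving T_d = 314.4 kN/m, resisting R = 16·10.8 + 337.2·tan32.0° = 383.5 kN/m, FS = 1.22.
Setting FS = 1.46 and solving for T:
1.46·(314.4 − T cos43.0°) = 383.5 + T sin43.0°·tan32.0°
T·(sin43.0°·tan32.0° + 1.46·cos43.0°) = 1.46·314.4 − 383.5
T·(0.6820·0.6249 + 1.46·0.7314) = 459.0 − 383.5 = 75.5
T·1.4939 = 75.5
T = 50.6 kN/m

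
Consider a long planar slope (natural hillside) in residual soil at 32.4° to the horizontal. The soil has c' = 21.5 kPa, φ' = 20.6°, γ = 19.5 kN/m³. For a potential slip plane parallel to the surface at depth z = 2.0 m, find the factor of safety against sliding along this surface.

FS = 1.81

For an infinite slope with a slip plane parallel to the surface (no pore pressure): FS = [c' + γz cos²β tanφ'] / [γz sinβ cosβ].
γz = 19.5·2.0 = 39.00 kN/m²
Numerator = 21.5 + 39.00·cos²32.4°·tan20.6° = 21.5 + 39.00·0.7129·0.3759 = 31.950 kPa
Denominator = 39.00·sin32.4°·cos32.4° = 39.00·0.5358·0.8443 = 17.644 kPa
FS = 31.950 / 17.644 = 1.811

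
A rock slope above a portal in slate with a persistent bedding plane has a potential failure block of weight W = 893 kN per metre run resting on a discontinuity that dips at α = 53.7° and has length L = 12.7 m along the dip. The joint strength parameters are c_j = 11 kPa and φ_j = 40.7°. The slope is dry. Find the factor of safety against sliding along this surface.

Resolving the block weight along and normal to the plane and applying the Mohr–Coulomb strength on the joint:
N' = W cosα = 893·cos53.7° = 528.7 kN/m
Driving force T = W sinα = 893·sin53.7° = 719.7 kN/m
Resisting force R = c_j·L + N'·tanφ_j = 11·12.7 + 528.7·tan40.7° = 139.7 + 454.7 = 594.4 kN/m
FS = R / T = 594.4 / 719.7 = 0.826

FS = 0.83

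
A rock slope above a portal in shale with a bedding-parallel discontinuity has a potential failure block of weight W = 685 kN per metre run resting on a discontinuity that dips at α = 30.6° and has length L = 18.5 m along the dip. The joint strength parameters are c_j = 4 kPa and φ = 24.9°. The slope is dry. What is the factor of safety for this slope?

Resolving the block weight along and normal to the plane and applying the Mohr–Coulomb strength on the joint:
N' = W cosα = 685·cos30.6° = 589.6 kN/m
Driving force T = W sinα = 685·sin30.6° = 348.7 kN/m
Resisting force R = c_j·L + N'·tanφ = 4·18.5 + 589.6·tan24.9° = 74.0 + 273.7 = 347.7 kN/m
FS = R / T = 347.7 / 348.7 = 0.997

FS = 1.00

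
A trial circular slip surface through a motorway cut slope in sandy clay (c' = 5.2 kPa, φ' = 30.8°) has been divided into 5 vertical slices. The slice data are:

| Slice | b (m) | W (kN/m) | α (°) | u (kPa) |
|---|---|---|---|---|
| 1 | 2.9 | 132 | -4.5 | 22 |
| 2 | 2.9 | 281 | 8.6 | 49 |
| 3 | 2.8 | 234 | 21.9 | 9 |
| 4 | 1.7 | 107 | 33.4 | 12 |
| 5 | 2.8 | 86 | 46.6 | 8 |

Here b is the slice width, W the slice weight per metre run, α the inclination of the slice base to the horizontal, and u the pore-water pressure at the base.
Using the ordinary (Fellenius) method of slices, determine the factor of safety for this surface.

FS = 1.52

Ordinary method of slices: FS = Σ[c'·Δl_i + (W_i cosα_i − u_i·Δl_i)·tanφ'] / Σ W_i sinα_i, with Δl_i = b_i / cosα_i.
Slice 1: Δl = 2.9/cos(-4.5°) = 2.909 m; N'_1 = 132·cos(-4.5°) − 22·2.909 = 67.6; c'Δl = 15.13; W sinα = -10.4
Slice 2: Δl = 2.9/cos8.6° = 2.933 m; N'_2 = 281·cos8.6° − 49·2.933 = 134.1; c'Δl = 15.25; W sinα = 42.0
Slice 3: Δl = 2.8/cos21.9° = 3.018 m; N'_3 = 234·cos21.9° − 9·3.018 = 190.0; c'Δl = 15.69; W sinα = 87.3
Slice 4: Δl = 1.7/cos33.4° = 2.036 m; N'_4 = 107·cos33.4° − 12·2.036 = 64.9; c'Δl = 10.59; W sinα = 58.9
Slice 5: Δl = 2.8/cos46.6° = 4.075 m; N'_5 = 86·cos46.6° − 8·4.075 = 26.5; c'Δl = 21.19; W sinα = 62.5
Σc'Δl = 77.9 kN/m; ΣN' = 483.1 kN/m; ΣW sinα = 240.3 kN/m
Resisting = 77.9 + 483.1·tan30.8° = 77.9 + 288.0 = 365.8 kN/m
FS = 365.8 / 240.3 = 1.522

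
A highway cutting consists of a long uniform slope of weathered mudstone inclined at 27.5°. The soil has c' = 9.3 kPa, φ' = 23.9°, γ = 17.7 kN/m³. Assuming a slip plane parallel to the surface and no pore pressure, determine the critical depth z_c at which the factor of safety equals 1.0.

Setting FS = 1.00 in FS = [c' + γz cos²β tanφ'] / [γz sinβ cosβ] and solving for z:
z = c' / [γ cosβ (FS·sinβ − cosβ·tanφ')]
  = 9.3 / [17.7·cos27.5°·(1.00·sin27.5° − cos27.5°·tan23.9°)]
  = 9.3 / [17.7·0.8870·(1.00·0.4617 − 0.8870·0.4431)]
  = 9.3 / 1.0783 = 8.625 m

z_c = 8.62 m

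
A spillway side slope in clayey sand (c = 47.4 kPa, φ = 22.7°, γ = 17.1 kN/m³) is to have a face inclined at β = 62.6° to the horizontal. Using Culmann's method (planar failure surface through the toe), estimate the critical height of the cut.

Culmann's analysis gives the critical failure plane at α_cr = (β + φ)/2 = (62.6 + 22.7)/2 = 42.6°, and the critical height
H_c = (4c/γ) · sinβ cosφ / [1 − cos(β − φ)]
    = (4·47.4/17.1) · sin62.6°·cos22.7° / [1 − cos(39.9°)]
    = 11.088 · 0.8878·0.9225 / [1 − 0.7672]
    = 11.088 · 0.8190 / 0.2328
    = 39.00 m

H_c = 39.00 m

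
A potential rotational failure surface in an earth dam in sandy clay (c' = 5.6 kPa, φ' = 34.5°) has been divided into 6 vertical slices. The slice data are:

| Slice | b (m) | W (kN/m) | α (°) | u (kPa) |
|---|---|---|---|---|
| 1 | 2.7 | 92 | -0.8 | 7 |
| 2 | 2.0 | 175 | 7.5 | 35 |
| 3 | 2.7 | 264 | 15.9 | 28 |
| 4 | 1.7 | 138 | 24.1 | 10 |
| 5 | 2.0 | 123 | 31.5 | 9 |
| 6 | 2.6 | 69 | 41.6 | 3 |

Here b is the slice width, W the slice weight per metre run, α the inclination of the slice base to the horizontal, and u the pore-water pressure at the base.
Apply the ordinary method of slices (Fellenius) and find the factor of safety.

FS = 1.87

Ordinary method of slices: FS = Σ[c'·Δl_i + (W_i cosα_i − u_i·Δl_i)·tanφ'] / Σ W_i sinα_i, with Δl_i = b_i / cosα_i.
Slice 1: Δl = 2.7/cos(-0.8°) = 2.700 m; N'_1 = 92·cos(-0.8°) − 7·2.700 = 73.1; c'Δl = 15.12; W sinα = -1.3
Slice 2: Δl = 2.0/cos7.5° = 2.017 m; N'_2 = 175·cos7.5° − 35·2.017 = 102.9; c'Δl = 11.30; W sinα = 22.8
Slice 3: Δl = 2.7/cos15.9° = 2.807 m; N'_3 = 264·cos15.9° − 28·2.807 = 175.3; c'Δl = 15.72; W sinα = 72.3
Slice 4: Δl = 1.7/cos24.1° = 1.862 m; N'_4 = 138·cos24.1° − 10·1.862 = 107.3; c'Δl = 10.43; W sinα = 56.3
Slice 5: Δl = 2.0/cos31.5° = 2.346 m; N'_5 = 123·cos31.5° − 9·2.346 = 83.8; c'Δl = 13.14; W sinα = 64.3
Slice 6: Δl = 2.6/cos41.6° = 3.477 m; N'_6 = 69·cos41.6° − 3·3.477 = 41.2; c'Δl = 19.47; W sinα = 45.8
Σc'Δl = 85.2 kN/m; ΣN' = 583.6 kN/m; ΣW sinα = 260.3 kN/m
Resisting = 85.2 + 583.6·tan34.5° = 85.2 + 401.1 = 486.2 kN/m
FS = 486.2 / 260.3 = 1.868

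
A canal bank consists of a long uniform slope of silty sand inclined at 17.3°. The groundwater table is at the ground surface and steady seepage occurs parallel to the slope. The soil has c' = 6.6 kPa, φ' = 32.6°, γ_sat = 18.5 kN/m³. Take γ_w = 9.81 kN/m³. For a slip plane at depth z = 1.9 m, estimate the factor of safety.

With seepage parallel to the slope and the water table at the surface, the effective normal stress on the slip plane uses the buoyant unit weight γ' = γ_sat − γ_w while the driving shear stress uses γ_sat:
FS = [c' + γ' z cos²β tanφ'] / [γ_sat z sinβ cosβ]
γ' = 18.5 − 9.81 = 8.69 kN/m³
Numerator = 6.6 + 8.69·1.9·cos²17.3°·tan32.6° = 6.6 + 8.69·1.9·0.9116·0.6395 = 16.225 kPa
Denominator = 18.5·1.9·sin17.3°·cos17.3° = 18.5·1.9·0.2974·0.9548 = 9.980 kPa
FS = 16.225 / 9.980 = 1.626

FS = 1.63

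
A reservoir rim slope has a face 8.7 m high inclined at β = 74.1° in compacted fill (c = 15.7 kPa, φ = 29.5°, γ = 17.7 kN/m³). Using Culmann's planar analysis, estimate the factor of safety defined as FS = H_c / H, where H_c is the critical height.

FS = 1.19

H_c = (4c/γ) · sinβ cosφ / [1 − cos(β − φ)]
    = (4·15.7/17.7) · sin74.1°·cos29.5° / [1 − cos44.6°]
    = 3.548 · 0.8371 / 0.2880 = 10.31 m
FS = H_c / H = 10.31 / 8.7 = 1.185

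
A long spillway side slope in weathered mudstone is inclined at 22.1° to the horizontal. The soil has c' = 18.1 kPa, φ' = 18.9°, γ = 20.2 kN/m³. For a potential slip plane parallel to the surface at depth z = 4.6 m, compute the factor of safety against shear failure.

FS = 1.40

For an infinite slope with a slip plane parallel to the surface (no pore pressure): FS = [c' + γz cos²β tanφ'] / [γz sinβ cosβ].
γz = 20.2·4.6 = 92.92 kN/m²
Numerator = 18.1 + 92.92·cos²22.1°·tan18.9° = 18.1 + 92.92·0.8585·0.3424 = 45.411 kPa
Denominator = 92.92·sin22.1°·cos22.1° = 92.92·0.3762·0.9265 = 32.390 kPa
FS = 45.411 / 32.390 = 1.402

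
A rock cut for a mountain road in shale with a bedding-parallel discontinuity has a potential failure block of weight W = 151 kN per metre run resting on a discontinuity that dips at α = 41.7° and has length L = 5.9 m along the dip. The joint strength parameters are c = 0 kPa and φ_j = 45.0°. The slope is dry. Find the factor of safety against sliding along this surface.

FS = 1.12

Resolving the block weight along and normal to the plane and applying the Mohr–Coulomb strength on the joint:
N' = W cosα = 151·cos41.7° = 112.7 kN/m
Driving force T = W sinα = 151·sin41.7° = 100.4 kN/m
Resisting force R = c·L + N'·tanφ_j = 0·5.9 + 112.7·tan45.0° = 0.0 + 112.7 = 112.7 kN/m
FS = R / T = 112.7 / 100.4 = 1.122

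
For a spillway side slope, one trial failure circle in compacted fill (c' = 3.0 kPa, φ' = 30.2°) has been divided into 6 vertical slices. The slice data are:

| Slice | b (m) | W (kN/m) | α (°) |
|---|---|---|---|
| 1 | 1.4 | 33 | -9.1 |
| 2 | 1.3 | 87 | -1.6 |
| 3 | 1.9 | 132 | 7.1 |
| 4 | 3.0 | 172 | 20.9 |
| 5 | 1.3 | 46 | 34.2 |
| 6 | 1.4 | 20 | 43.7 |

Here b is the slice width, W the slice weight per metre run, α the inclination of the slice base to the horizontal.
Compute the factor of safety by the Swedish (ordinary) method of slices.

Ordinary method of slices: FS = Σ[c'·Δl_i + (W_i cosα_i)·tanφ'] / Σ W_i sinα_i, with Δl_i = b_i / cosα_i.
Slice 1: Δl = 1.4/cos(-9.1°) = 1.418 m; N'_1 = 33·cos(-9.1°) = 32.6; c'Δl = 4.25; W sinα = -5.2
Slice 2: Δl = 1.3/cos(-1.6°) = 1.301 m; N'_2 = 87·cos(-1.6°) = 87.0; c'Δl = 3.90; W sinα = -2.4
Slice 3: Δl = 1.9/cos7.1° = 1.915 m; N'_3 = 132·cos7.1° = 131.0; c'Δl = 5.74; W sinα = 16.3
Slice 4: Δl = 3.0/cos20.9° = 3.211 m; N'_4 = 172·cos20.9° = 160.7; c'Δl = 9.63; W sinα = 61.4
Slice 5: Δl = 1.3/cos34.2° = 1.572 m; N'_5 = 46·cos34.2° = 38.0; c'Δl = 4.72; W sinα = 25.9
Slice 6: Δl = 1.4/cos43.7° = 1.936 m; N'_6 = 20·cos43.7° = 14.5; c'Δl = 5.81; W sinα = 13.8
Σc'Δl = 34.1 kN/m; ΣN' = 463.7 kN/m; ΣW sinα = 109.7 kN/m
Resisting = 34.1 + 463.7·tan30.2° = 34.1 + 269.9 = 304.0 kN/m
FS = 304.0 / 109.7 = 2.771

FS = 2.77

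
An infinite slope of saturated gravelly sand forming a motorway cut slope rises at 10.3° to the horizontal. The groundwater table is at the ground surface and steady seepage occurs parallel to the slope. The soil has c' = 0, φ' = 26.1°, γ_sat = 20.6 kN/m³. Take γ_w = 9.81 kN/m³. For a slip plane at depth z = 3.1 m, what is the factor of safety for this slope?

FS = 1.41

With seepage parallel to the slope and the water table at the surface, the effective normal stress on the slip plane uses the buoyant unit weight γ' = γ_sat − γ_w while the driving shear stress uses γ_sat:
FS = [c' + γ' z cos²β tanφ'] / [γ_sat z sinβ cosβ]
(For c' = 0 this reduces to FS = (γ'/γ_sat)·tanφ'/tanβ.)
γ' = 20.6 − 9.81 = 10.79 kN/m³
Numerator = 0.0 + 10.79·3.1·cos²10.3°·tan26.1° = 0.0 + 10.79·3.1·0.9680·0.4899 = 15.863 kPa
Denominator = 20.6·3.1·sin10.3°·cos10.3° = 20.6·3.1·0.1788·0.9839 = 11.234 kPa
FS = 15.863 / 11.234 = 1.412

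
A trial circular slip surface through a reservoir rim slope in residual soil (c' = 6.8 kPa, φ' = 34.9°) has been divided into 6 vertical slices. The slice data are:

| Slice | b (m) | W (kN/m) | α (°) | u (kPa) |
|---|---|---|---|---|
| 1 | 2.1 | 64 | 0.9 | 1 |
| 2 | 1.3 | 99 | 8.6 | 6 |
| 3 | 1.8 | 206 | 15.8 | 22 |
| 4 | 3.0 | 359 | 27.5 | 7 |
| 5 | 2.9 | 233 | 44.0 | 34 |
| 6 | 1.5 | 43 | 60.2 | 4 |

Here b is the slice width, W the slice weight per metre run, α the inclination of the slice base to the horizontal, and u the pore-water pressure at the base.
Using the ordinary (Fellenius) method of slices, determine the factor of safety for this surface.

FS = 1.27

Ordinary method of slices: FS = Σ[c'·Δl_i + (W_i cosα_i − u_i·Δl_i)·tanφ'] / Σ W_i sinα_i, with Δl_i = b_i / cosα_i.
Slice 1: Δl = 2.1/cos0.9° = 2.100 m; N'_1 = 64·cos0.9° − 1·2.100 = 61.9; c'Δl = 14.28; W sinα = 1.0
Slice 2: Δl = 1.3/cos8.6° = 1.315 m; N'_2 = 99·cos8.6° − 6·1.315 = 90.0; c'Δl = 8.94; W sinα = 14.8
Slice 3: Δl = 1.8/cos15.8° = 1.871 m; N'_3 = 206·cos15.8° − 22·1.871 = 157.1; c'Δl = 12.72; W sinα = 56.1
Slice 4: Δl = 3.0/cos27.5° = 3.382 m; N'_4 = 359·cos27.5° − 7·3.382 = 294.8; c'Δl = 23.00; W sinα = 165.8
Slice 5: Δl = 2.9/cos44.0° = 4.031 m; N'_5 = 233·cos44.0° − 34·4.031 = 30.5; c'Δl = 27.41; W sinα = 161.9
Slice 6: Δl = 1.5/cos60.2° = 3.018 m; N'_6 = 43·cos60.2° − 4·3.018 = 9.3; c'Δl = 20.52; W sinα = 37.3
Σc'Δl = 106.9 kN/m; ΣN' = 643.5 kN/m; ΣW sinα = 436.8 kN/m
Resisting = 106.9 + 643.5·tan34.9° = 106.9 + 448.9 = 555.8 kN/m
FS = 555.8 / 436.8 = 1.272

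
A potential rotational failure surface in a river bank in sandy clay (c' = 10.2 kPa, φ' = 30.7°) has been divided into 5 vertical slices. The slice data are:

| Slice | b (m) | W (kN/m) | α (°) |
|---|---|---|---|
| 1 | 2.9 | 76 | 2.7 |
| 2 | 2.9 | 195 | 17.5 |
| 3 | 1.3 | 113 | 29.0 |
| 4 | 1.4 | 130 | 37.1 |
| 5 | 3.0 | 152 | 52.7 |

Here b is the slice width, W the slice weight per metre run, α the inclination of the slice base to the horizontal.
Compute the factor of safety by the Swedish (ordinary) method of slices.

Ordinary method of slices: FS = Σ[c'·Δl_i + (W_i cosα_i)·tanφ'] / Σ W_i sinα_i, with Δl_i = b_i / cosα_i.
Slice 1: Δl = 2.9/cos2.7° = 2.903 m; N'_1 = 76·cos2.7° = 75.9; c'Δl = 29.61; W sinα = 3.6
Slice 2: Δl = 2.9/cos17.5° = 3.041 m; N'_2 = 195·cos17.5° = 186.0; c'Δl = 31.02; W sinα = 58.6
Slice 3: Δl = 1.3/cos29.0° = 1.486 m; N'_3 = 113·cos29.0° = 98.8; c'Δl = 15.16; W sinα = 54.8
Slice 4: Δl = 1.4/cos37.1° = 1.755 m; N'_4 = 130·cos37.1° = 103.7; c'Δl = 17.90; W sinα = 78.4
Slice 5: Δl = 3.0/cos52.7° = 4.951 m; N'_5 = 152·cos52.7° = 92.1; c'Δl = 50.50; W sinα = 120.9
Σc'Δl = 144.2 kN/m; ΣN' = 556.5 kN/m; ΣW sinα = 316.3 kN/m
Resisting = 144.2 + 556.5·tan30.7° = 144.2 + 330.4 = 474.6 kN/m
FS = 474.6 / 316.3 = 1.500

FS = 1.50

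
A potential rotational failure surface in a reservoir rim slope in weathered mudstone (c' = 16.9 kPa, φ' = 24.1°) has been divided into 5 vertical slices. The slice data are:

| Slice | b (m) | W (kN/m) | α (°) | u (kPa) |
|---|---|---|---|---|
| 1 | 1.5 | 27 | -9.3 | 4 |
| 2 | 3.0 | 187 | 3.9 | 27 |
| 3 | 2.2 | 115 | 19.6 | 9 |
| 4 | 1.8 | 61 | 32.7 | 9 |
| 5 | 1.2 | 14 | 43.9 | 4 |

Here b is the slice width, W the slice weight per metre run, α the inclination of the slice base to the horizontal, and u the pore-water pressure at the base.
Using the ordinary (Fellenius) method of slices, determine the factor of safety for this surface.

Ordinary method of slices: FS = Σ[c'·Δl_i + (W_i cosα_i − u_i·Δl_i)·tanφ'] / Σ W_i sinα_i, with Δl_i = b_i / cosα_i.
Slice 1: Δl = 1.5/cos(-9.3°) = 1.520 m; N'_1 = 27·cos(-9.3°) − 4·1.520 = 20.6; c'Δl = 25.69; W sinα = -4.4
Slice 2: Δl = 3.0/cos3.9° = 3.007 m; N'_2 = 187·cos3.9° − 27·3.007 = 105.4; c'Δl = 50.82; W sinα = 12.7
Slice 3: Δl = 2.2/cos19.6° = 2.335 m; N'_3 = 115·cos19.6° − 9·2.335 = 87.3; c'Δl = 39.47; W sinα = 38.6
Slice 4: Δl = 1.8/cos32.7° = 2.139 m; N'_4 = 61·cos32.7° − 9·2.139 = 32.1; c'Δl = 36.15; W sinα = 33.0
Slice 5: Δl = 1.2/cos43.9° = 1.665 m; N'_5 = 14·cos43.9° − 4·1.665 = 3.4; c'Δl = 28.15; W sinα = 9.7
Σc'Δl = 180.3 kN/m; ΣN' = 248.8 kN/m; ΣW sinα = 89.6 kN/m
Resisting = 180.3 + 248.8·tan24.1° = 180.3 + 111.3 = 291.5 kN/m
FS = 291.5 / 89.6 = 3.254

FS = 3.25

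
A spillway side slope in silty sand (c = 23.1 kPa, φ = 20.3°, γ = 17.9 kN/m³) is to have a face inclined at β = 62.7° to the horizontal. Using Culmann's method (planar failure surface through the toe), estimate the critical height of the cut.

H_c = 16.45 m

Culmann's analysis gives the critical failure plane at α_cr = (β + φ)/2 = (62.7 + 20.3)/2 = 41.5°, and the critical height
H_c = (4c/γ) · sinβ cosφ / [1 − cos(β − φ)]
    = (4·23.1/17.9) · sin62.7°·cos20.3° / [1 − cos(42.4°)]
    = 5.162 · 0.8886·0.9379 / [1 − 0.7385]
    = 5.162 · 0.8334 / 0.2615
    = 16.45 m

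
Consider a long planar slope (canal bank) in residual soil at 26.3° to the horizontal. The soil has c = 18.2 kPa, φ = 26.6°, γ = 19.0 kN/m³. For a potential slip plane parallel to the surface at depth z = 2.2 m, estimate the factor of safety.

FS = 2.11

For an infinite slope with a slip plane parallel to the surface (no pore pressure): FS = [c + γz cos²β tanφ] / [γz sinβ cosβ].
γz = 19.0·2.2 = 41.80 kN/m²
Numerator = 18.2 + 41.80·cos²26.3°·tan26.6° = 18.2 + 41.80·0.8037·0.5008 = 35.023 kPa
Denominator = 41.80·sin26.3°·cos26.3° = 41.80·0.4431·0.8965 = 16.603 kPa
FS = 35.023 / 16.603 = 2.109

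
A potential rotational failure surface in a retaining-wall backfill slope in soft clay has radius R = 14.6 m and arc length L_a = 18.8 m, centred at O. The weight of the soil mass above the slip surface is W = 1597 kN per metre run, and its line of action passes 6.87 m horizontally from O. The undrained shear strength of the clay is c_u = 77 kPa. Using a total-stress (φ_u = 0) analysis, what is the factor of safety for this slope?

FS = 1.93

Taking moments about the centre O, the resisting moment is provided by the undrained shear strength acting along the arc:
M_R = c_u·L_a·R = 77·18.80·14.6 = 21135.0 kN·m/m
M_D = W·d = 1597·6.87 = 10971.4 kN·m/m
FS = M_R / M_D = 21135.0 / 10971.4 = 1.926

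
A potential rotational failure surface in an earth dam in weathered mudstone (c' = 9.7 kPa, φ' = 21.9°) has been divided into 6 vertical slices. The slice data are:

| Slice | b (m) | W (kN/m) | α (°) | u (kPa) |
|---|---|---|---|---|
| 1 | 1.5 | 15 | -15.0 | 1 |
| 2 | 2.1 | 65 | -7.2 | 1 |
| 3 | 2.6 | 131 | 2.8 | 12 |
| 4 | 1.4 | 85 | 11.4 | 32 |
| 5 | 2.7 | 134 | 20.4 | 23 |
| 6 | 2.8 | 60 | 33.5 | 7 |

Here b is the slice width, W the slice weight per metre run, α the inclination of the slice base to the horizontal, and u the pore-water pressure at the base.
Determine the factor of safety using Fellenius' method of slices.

Ordinary method of slices: FS = Σ[c'·Δl_i + (W_i cosα_i − u_i·Δl_i)·tanφ'] / Σ W_i sinα_i, with Δl_i = b_i / cosα_i.
Slice 1: Δl = 1.5/cos(-15.0°) = 1.553 m; N'_1 = 15·cos(-15.0°) − 1·1.553 = 12.9; c'Δl = 15.06; W sinα = -3.9
Slice 2: Δl = 2.1/cos(-7.2°) = 2.117 m; N'_2 = 65·cos(-7.2°) − 1·2.117 = 62.4; c'Δl = 20.53; W sinα = -8.1
Slice 3: Δl = 2.6/cos2.8° = 2.603 m; N'_3 = 131·cos2.8° − 12·2.603 = 99.6; c'Δl = 25.25; W sinα = 6.4
Slice 4: Δl = 1.4/cos11.4° = 1.428 m; N'_4 = 85·cos11.4° − 32·1.428 = 37.6; c'Δl = 13.85; W sinα = 16.8
Slice 5: Δl = 2.7/cos20.4° = 2.881 m; N'_5 = 134·cos20.4° − 23·2.881 = 59.3; c'Δl = 27.94; W sinα = 46.7
Slice 6: Δl = 2.8/cos33.5° = 3.358 m; N'_6 = 60·cos33.5° − 7·3.358 = 26.5; c'Δl = 32.57; W sinα = 33.1
Σc'Δl = 135.2 kN/m; ΣN' = 298.4 kN/m; ΣW sinα = 91.0 kN/m
Resisting = 135.2 + 298.4·tan21.9° = 135.2 + 120.0 = 255.2 kN/m
FS = 255.2 / 91.0 = 2.804

FS = 2.80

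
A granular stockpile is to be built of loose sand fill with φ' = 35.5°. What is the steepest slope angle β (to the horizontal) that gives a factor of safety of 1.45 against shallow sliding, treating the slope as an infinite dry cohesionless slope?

For an infinite dry cohesionless slope FS = tanφ'/tanβ, so tanβ = tanφ' / FS.
tanβ = tan35.5° / 1.45 = 0.7133 / 1.45 = 0.4919
β = arctan(0.4919) = 26.19°

β = 26.2°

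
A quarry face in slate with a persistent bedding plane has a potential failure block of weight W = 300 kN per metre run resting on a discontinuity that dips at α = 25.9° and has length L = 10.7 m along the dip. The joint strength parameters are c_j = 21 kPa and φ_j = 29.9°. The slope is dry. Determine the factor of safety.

Resolving the block weight along and normal to the plane and applying the Mohr–Coulomb strength on the joint:
N' = W cosα = 300·cos25.9° = 269.9 kN/m
Driving force T = W sinα = 300·sin25.9° = 131.0 kN/m
Resisting force R = c_j·L + N'·tanφ_j = 21·10.7 + 269.9·tan29.9° = 224.7 + 155.2 = 379.9 kN/m
FS = R / T = 379.9 / 131.0 = 2.899

FS = 2.90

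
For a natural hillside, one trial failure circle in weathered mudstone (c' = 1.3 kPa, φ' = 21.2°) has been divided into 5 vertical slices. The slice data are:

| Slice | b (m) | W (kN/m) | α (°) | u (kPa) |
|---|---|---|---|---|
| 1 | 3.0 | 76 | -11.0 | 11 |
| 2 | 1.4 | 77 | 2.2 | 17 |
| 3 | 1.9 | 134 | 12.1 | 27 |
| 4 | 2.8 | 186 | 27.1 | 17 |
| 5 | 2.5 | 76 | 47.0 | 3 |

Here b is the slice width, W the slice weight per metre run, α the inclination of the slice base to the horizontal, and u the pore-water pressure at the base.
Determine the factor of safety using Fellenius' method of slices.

FS = 0.91

Ordinary method of slices: FS = Σ[c'·Δl_i + (W_i cosα_i − u_i·Δl_i)·tanφ'] / Σ W_i sinα_i, with Δl_i = b_i / cosα_i.
Slice 1: Δl = 3.0/cos(-11.0°) = 3.056 m; N'_1 = 76·cos(-11.0°) − 11·3.056 = 41.0; c'Δl = 3.97; W sinα = -14.5
Slice 2: Δl = 1.4/cos2.2° = 1.401 m; N'_2 = 77·cos2.2° − 17·1.401 = 53.1; c'Δl = 1.82; W sinα = 3.0
Slice 3: Δl = 1.9/cos12.1° = 1.943 m; N'_3 = 134·cos12.1° − 27·1.943 = 78.6; c'Δl = 2.53; W sinα = 28.1
Slice 4: Δl = 2.8/cos27.1° = 3.145 m; N'_4 = 186·cos27.1° − 17·3.145 = 112.1; c'Δl = 4.09; W sinα = 84.7
Slice 5: Δl = 2.5/cos47.0° = 3.666 m; N'_5 = 76·cos47.0° − 3·3.666 = 40.8; c'Δl = 4.77; W sinα = 55.6
Σc'Δl = 17.2 kN/m; ΣN' = 325.6 kN/m; ΣW sinα = 156.9 kN/m
Resisting = 17.2 + 325.6·tan21.2° = 17.2 + 126.3 = 143.5 kN/m
FS = 143.5 / 156.9 = 0.915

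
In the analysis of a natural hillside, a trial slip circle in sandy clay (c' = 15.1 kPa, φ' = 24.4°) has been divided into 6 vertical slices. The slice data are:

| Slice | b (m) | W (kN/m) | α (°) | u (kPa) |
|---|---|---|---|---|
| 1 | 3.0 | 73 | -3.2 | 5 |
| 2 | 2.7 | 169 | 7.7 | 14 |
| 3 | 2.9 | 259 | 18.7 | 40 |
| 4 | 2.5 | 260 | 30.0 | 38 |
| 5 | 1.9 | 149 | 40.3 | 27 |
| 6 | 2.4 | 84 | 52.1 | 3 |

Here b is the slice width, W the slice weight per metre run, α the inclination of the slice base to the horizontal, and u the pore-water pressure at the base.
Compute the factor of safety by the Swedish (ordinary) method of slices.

FS = 1.28

Ordinary method of slices: FS = Σ[c'·Δl_i + (W_i cosα_i − u_i·Δl_i)·tanφ'] / Σ W_i sinα_i, with Δl_i = b_i / cosα_i.
Slice 1: Δl = 3.0/cos(-3.2°) = 3.005 m; N'_1 = 73·cos(-3.2°) − 5·3.005 = 57.9; c'Δl = 45.37; W sinα = -4.1
Slice 2: Δl = 2.7/cos7.7° = 2.725 m; N'_2 = 169·cos7.7° − 14·2.725 = 129.3; c'Δl = 41.14; W sinα = 22.6
Slice 3: Δl = 2.9/cos18.7° = 3.062 m; N'_3 = 259·cos18.7° − 40·3.062 = 122.9; c'Δl = 46.23; W sinα = 83.0
Slice 4: Δl = 2.5/cos30.0° = 2.887 m; N'_4 = 260·cos30.0° − 38·2.887 = 115.5; c'Δl = 43.59; W sinα = 130.0
Slice 5: Δl = 1.9/cos40.3° = 2.491 m; N'_5 = 149·cos40.3° − 27·2.491 = 46.4; c'Δl = 37.62; W sinα = 96.4
Slice 6: Δl = 2.4/cos52.1° = 3.907 m; N'_6 = 84·cos52.1° − 3·3.907 = 39.9; c'Δl = 59.00; W sinα = 66.3
Σc'Δl = 272.9 kN/m; ΣN' = 511.8 kN/m; ΣW sinα = 394.3 kN/m
Resisting = 272.9 + 511.8·tan24.4° = 272.9 + 232.2 = 505.1 kN/m
FS = 505.1 / 394.3 = 1.281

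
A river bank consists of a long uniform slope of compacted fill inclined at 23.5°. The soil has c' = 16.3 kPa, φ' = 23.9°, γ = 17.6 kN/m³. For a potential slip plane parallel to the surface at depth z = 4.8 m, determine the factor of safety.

FS = 1.55

For an infinite slope with a slip plane parallel to the surface (no pore pressure): FS = [c' + γz cos²β tanφ'] / [γz sinβ cosβ].
γz = 17.6·4.8 = 84.48 kN/m²
Numerator = 16.3 + 84.48·cos²23.5°·tan23.9° = 16.3 + 84.48·0.8410·0.4431 = 47.784 kPa
Denominator = 84.48·sin23.5°·cos23.5° = 84.48·0.3987·0.9171 = 30.892 kPa
FS = 47.784 / 30.892 = 1.547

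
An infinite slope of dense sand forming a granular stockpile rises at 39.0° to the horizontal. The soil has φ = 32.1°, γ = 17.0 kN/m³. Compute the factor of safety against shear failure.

FS = 0.77

For a dry cohesionless infinite slope the factor of safety is FS = tanφ / tanβ.
FS = tan32.1° / tan39.0° = 0.6273 / 0.8098 = 0.775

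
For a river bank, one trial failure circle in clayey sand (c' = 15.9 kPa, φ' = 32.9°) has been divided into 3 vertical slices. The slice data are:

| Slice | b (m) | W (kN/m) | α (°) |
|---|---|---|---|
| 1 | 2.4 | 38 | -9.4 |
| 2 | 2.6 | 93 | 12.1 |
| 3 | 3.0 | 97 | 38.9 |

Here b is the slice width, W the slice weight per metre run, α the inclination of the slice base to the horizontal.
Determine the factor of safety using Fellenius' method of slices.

Ordinary method of slices: FS = Σ[c'·Δl_i + (W_i cosα_i)·tanφ'] / Σ W_i sinα_i, with Δl_i = b_i / cosα_i.
Slice 1: Δl = 2.4/cos(-9.4°) = 2.433 m; N'_1 = 38·cos(-9.4°) = 37.5; c'Δl = 38.68; W sinα = -6.2
Slice 2: Δl = 2.6/cos12.1° = 2.659 m; N'_2 = 93·cos12.1° = 90.9; c'Δl = 42.28; W sinα = 19.5
Slice 3: Δl = 3.0/cos38.9° = 3.855 m; N'_3 = 97·cos38.9° = 75.5; c'Δl = 61.29; W sinα = 60.9
Σc'Δl = 142.3 kN/m; ΣN' = 203.9 kN/m; ΣW sinα = 74.2 kN/m
Resisting = 142.3 + 203.9·tan32.9° = 142.3 + 131.9 = 274.2 kN/m
FS = 274.2 / 74.2 = 3.695

FS = 3.69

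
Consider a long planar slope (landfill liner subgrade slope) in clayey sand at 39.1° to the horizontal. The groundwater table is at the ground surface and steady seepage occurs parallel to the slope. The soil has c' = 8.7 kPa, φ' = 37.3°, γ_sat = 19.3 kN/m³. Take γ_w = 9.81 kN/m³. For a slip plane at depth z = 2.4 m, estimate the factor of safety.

FS = 0.84

With seepage parallel to the slope and the water table at the surface, the effective normal stress on the slip plane uses the buoyant unit weight γ' = γ_sat − γ_w while the driving shear stress uses γ_sat:
FS = [c' + γ' z cos²β tanφ'] / [γ_sat z sinβ cosβ]
γ' = 19.3 − 9.81 = 9.49 kN/m³
Numerator = 8.7 + 9.49·2.4·cos²39.1°·tan37.3° = 8.7 + 9.49·2.4·0.6022·0.7618 = 19.149 kPa
Denominator = 19.3·2.4·sin39.1°·cos39.1° = 19.3·2.4·0.6307·0.7760 = 22.671 kPa
FS = 19.149 / 22.671 = 0.845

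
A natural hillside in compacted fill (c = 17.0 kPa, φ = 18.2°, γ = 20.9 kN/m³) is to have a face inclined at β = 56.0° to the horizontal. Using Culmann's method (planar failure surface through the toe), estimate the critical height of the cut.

H_c = 12.21 m

Culmann's analysis gives the critical failure plane at α_cr = (β + φ)/2 = (56.0 + 18.2)/2 = 37.1°, and the critical height
H_c = (4c/γ) · sinβ cosφ / [1 − cos(β − φ)]
    = (4·17.0/20.9) · sin56.0°·cos18.2° / [1 − cos(37.8°)]
    = 3.254 · 0.8290·0.9500 / [1 − 0.7902]
    = 3.254 · 0.7876 / 0.2098
    = 12.21 m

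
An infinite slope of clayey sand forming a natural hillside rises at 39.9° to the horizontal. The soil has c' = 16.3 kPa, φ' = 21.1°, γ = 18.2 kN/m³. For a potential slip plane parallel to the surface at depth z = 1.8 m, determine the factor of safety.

For an infinite slope with a slip plane parallel to the surface (no pore pressure): FS = [c' + γz cos²β tanφ'] / [γz sinβ cosβ].
γz = 18.2·1.8 = 32.76 kN/m²
Numerator = 16.3 + 32.76·cos²39.9°·tan21.1° = 16.3 + 32.76·0.5885·0.3859 = 23.740 kPa
Denominator = 32.76·sin39.9°·cos39.9° = 32.76·0.6414·0.7672 = 16.121 kPa
FS = 23.740 / 16.121 = 1.473

FS = 1.47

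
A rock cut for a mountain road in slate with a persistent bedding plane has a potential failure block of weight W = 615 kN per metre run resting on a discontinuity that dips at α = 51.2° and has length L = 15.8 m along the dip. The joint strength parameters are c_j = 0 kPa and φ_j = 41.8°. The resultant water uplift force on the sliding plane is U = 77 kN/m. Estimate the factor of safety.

FS = 0.58

Resolving the block weight along and normal to the plane and applying the Mohr–Coulomb strength on the joint:
N' = W cosα − U = 615·cos51.2° − 77 = 308.4 kN/m
Driving force T = W sinα = 615·sin51.2° = 479.3 kN/m
Resisting force R = c_j·L + N'·tanφ_j = 0·15.8 + 308.4·tan41.8° = 0.0 + 275.7 = 275.7 kN/m
FS = R / T = 275.7 / 479.3 = 0.575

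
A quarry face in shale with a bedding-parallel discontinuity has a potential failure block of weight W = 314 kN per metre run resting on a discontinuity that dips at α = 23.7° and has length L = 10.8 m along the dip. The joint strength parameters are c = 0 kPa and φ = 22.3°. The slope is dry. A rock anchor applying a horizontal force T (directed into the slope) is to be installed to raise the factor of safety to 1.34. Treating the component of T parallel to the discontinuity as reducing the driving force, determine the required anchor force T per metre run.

T = 37 kN/m

Resolving forces along and normal to the sliding plane, with the horizontal anchor force T adding T·sinα to the effective normal force and T·cosα acting up the plane against the driving force:
FS = [cL + (W cosα + T sinα) tanφ] / [W sinα − T cosα]
Without the anchor: N' = 287.5 kN/m, driving T_d = 126.2 kN/m, resisting R = 0·10.8 + 287.5·tan22.3° = 117.9 kN/m, FS = 0.93.
Setting FS = 1.34 and solving for T:
1.34·(126.2 − T cos23.7°) = 117.9 + T sin23.7°·tan22.3°
T·(sin23.7°·tan22.3° + 1.34·cos23.7°) = 1.34·126.2 − 117.9
T·(0.4019·0.4101 + 1.34·0.9157) = 169.1 − 117.9 = 51.2
T·1.3918 = 51.2
T = 36.8 kN/m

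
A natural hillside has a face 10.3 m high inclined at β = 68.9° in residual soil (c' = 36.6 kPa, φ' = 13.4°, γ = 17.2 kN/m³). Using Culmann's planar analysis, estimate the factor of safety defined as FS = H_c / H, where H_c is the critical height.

FS = 1.73

H_c = (4c'/γ) · sinβ cosφ' / [1 − cos(β − φ')]
    = (4·36.6/17.2) · sin68.9°·cos13.4° / [1 − cos55.5°]
    = 8.512 · 0.9076 / 0.4336 = 17.82 m
FS = H_c / H = 17.82 / 10.3 = 1.730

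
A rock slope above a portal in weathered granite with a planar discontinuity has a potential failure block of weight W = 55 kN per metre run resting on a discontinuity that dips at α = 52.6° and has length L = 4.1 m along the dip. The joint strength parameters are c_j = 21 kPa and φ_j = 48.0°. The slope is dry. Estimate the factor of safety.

Resolving the block weight along and normal to the plane and applying the Mohr–Coulomb strength on the joint:
N' = W cosα = 55·cos52.6° = 33.4 kN/m
Driving force T = W sinα = 55·sin52.6° = 43.7 kN/m
Resisting force R = c_j·L + N'·tanφ_j = 21·4.1 + 33.4·tan48.0° = 86.1 + 37.1 = 123.2 kN/m
FS = R / T = 123.2 / 43.7 = 2.820

FS = 2.82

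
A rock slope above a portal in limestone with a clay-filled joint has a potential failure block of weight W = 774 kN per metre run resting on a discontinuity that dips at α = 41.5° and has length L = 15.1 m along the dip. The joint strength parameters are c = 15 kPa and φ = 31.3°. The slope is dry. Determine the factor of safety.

Resolving the block weight along and normal to the plane and applying the Mohr–Coulomb strength on the joint:
N' = W cosα = 774·cos41.5° = 579.7 kN/m
Driving force T = W sinα = 774·sin41.5° = 512.9 kN/m
Resisting force R = c·L + N'·tanφ = 15·15.1 + 579.7·tan31.3° = 226.5 + 352.5 = 579.0 kN/m
FS = R / T = 579.0 / 512.9 = 1.129

FS = 1.13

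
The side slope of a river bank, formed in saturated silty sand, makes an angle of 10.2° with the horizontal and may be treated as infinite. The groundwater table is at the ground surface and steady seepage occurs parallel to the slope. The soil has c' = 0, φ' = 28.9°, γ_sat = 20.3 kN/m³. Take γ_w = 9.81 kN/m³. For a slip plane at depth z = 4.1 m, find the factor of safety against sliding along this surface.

With seepage parallel to the slope and the water table at the surface, the effective normal stress on the slip plane uses the buoyant unit weight γ' = γ_sat − γ_w while the driving shear stress uses γ_sat:
FS = [c' + γ' z cos²β tanφ'] / [γ_sat z sinβ cosβ]
(For c' = 0 this reduces to FS = (γ'/γ_sat)·tanφ'/tanβ.)
γ' = 20.3 − 9.81 = 10.49 kN/m³
Numerator = 0.0 + 10.49·4.1·cos²10.2°·tan28.9° = 0.0 + 10.49·4.1·0.9686·0.5520 = 22.998 kPa
Denominator = 20.3·4.1·sin10.2°·cos10.2° = 20.3·4.1·0.1771·0.9842 = 14.506 kPa
FS = 22.998 / 14.506 = 1.585

FS = 1.59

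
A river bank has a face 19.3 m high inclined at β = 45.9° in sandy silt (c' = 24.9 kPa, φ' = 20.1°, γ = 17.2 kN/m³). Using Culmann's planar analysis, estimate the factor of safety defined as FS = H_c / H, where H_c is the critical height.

H_c = (4c'/γ) · sinβ cosφ' / [1 − cos(β − φ')]
    = (4·24.9/17.2) · sin45.9°·cos20.1° / [1 − cos25.8°]
    = 5.791 · 0.6744 / 0.0997 = 39.18 m
FS = H_c / H = 39.18 / 19.3 = 2.030

FS = 2.03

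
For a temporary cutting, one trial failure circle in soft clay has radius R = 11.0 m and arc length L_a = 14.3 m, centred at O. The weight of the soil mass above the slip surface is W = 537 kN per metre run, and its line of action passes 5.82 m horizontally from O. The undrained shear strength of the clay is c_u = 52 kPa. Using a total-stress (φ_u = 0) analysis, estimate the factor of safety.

FS = 2.62

Taking moments about the centre O, the resisting moment is provided by the undrained shear strength acting along the arc:
M_R = c_u·L_a·R = 52·14.30·11.0 = 8179.6 kN·m/m
M_D = W·d = 537·5.82 = 3125.3 kN·m/m
FS = M_R / M_D = 8179.6 / 3125.3 = 2.617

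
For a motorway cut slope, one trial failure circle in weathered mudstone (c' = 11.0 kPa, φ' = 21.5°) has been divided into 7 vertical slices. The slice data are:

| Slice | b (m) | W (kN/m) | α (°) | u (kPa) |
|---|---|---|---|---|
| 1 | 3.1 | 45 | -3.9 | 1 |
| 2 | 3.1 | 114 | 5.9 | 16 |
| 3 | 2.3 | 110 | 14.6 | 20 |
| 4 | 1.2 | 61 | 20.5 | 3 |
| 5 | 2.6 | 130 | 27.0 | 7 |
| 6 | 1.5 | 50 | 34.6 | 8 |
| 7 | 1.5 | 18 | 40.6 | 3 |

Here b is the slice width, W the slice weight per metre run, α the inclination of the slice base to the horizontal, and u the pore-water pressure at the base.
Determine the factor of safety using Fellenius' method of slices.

FS = 2.04

Ordinary method of slices: FS = Σ[c'·Δl_i + (W_i cosα_i − u_i·Δl_i)·tanφ'] / Σ W_i sinα_i, with Δl_i = b_i / cosα_i.
Slice 1: Δl = 3.1/cos(-3.9°) = 3.107 m; N'_1 = 45·cos(-3.9°) − 1·3.107 = 41.8; c'Δl = 34.18; W sinα = -3.1
Slice 2: Δl = 3.1/cos5.9° = 3.117 m; N'_2 = 114·cos5.9° − 16·3.117 = 63.5; c'Δl = 34.28; W sinα = 11.7
Slice 3: Δl = 2.3/cos14.6° = 2.377 m; N'_3 = 110·cos14.6° − 20·2.377 = 58.9; c'Δl = 26.14; W sinα = 27.7
Slice 4: Δl = 1.2/cos20.5° = 1.281 m; N'_4 = 61·cos20.5° − 3·1.281 = 53.3; c'Δl = 14.09; W sinα = 21.4
Slice 5: Δl = 2.6/cos27.0° = 2.918 m; N'_5 = 130·cos27.0° − 7·2.918 = 95.4; c'Δl = 32.10; W sinα = 59.0
Slice 6: Δl = 1.5/cos34.6° = 1.822 m; N'_6 = 50·cos34.6° − 8·1.822 = 26.6; c'Δl = 20.05; W sinα = 28.4
Slice 7: Δl = 1.5/cos40.6° = 1.976 m; N'_7 = 18·cos40.6° − 3·1.976 = 7.7; c'Δl = 21.73; W sinα = 11.7
Σc'Δl = 182.6 kN/m; ΣN' = 347.3 kN/m; ΣW sinα = 156.9 kN/m
Resisting = 182.6 + 347.3·tan21.5° = 182.6 + 136.8 = 319.4 kN/m
FS = 319.4 / 156.9 = 2.036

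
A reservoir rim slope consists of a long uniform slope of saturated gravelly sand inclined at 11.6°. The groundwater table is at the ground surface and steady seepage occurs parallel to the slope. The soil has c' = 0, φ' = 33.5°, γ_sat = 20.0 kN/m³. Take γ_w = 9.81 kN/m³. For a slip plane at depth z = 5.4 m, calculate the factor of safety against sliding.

FS = 1.64

With seepage parallel to the slope and the water table at the surface, the effective normal stress on the slip plane uses the buoyant unit weight γ' = γ_sat − γ_w while the driving shear stress uses γ_sat:
FS = [c' + γ' z cos²β tanφ'] / [γ_sat z sinβ cosβ]
(For c' = 0 this reduces to FS = (γ'/γ_sat)·tanφ'/tanβ.)
γ' = 20.0 − 9.81 = 10.19 kN/m³
Numerator = 0.0 + 10.19·5.4·cos²11.6°·tan33.5° = 0.0 + 10.19·5.4·0.9596·0.6619 = 34.948 kPa
Denominator = 20.0·5.4·sin11.6°·cos11.6° = 20.0·5.4·0.2011·0.9796 = 21.273 kPa
FS = 34.948 / 21.273 = 1.643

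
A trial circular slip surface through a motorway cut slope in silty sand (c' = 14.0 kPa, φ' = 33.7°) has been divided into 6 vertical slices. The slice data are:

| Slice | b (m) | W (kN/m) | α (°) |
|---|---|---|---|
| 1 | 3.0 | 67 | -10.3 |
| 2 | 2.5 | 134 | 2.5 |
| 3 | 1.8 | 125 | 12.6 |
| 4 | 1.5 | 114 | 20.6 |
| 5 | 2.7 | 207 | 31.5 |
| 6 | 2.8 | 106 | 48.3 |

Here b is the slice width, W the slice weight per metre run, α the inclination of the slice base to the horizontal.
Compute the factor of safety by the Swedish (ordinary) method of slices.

FS = 2.73

Ordinary method of slices: FS = Σ[c'·Δl_i + (W_i cosα_i)·tanφ'] / Σ W_i sinα_i, with Δl_i = b_i / cosα_i.
Slice 1: Δl = 3.0/cos(-10.3°) = 3.049 m; N'_1 = 67·cos(-10.3°) = 65.9; c'Δl = 42.69; W sinα = -12.0
Slice 2: Δl = 2.5/cos2.5° = 2.502 m; N'_2 = 134·cos2.5° = 133.9; c'Δl = 35.03; W sinα = 5.8
Slice 3: Δl = 1.8/cos12.6° = 1.844 m; N'_3 = 125·cos12.6° = 122.0; c'Δl = 25.82; W sinα = 27.3
Slice 4: Δl = 1.5/cos20.6° = 1.602 m; N'_4 = 114·cos20.6° = 106.7; c'Δl = 22.43; W sinα = 40.1
Slice 5: Δl = 2.7/cos31.5° = 3.167 m; N'_5 = 207·cos31.5° = 176.5; c'Δl = 44.33; W sinα = 108.2
Slice 6: Δl = 2.8/cos48.3° = 4.209 m; N'_6 = 106·cos48.3° = 70.5; c'Δl = 58.93; W sinα = 79.1
Σc'Δl = 229.2 kN/m; ΣN' = 675.5 kN/m; ΣW sinα = 248.5 kN/m
Resisting = 229.2 + 675.5·tan33.7° = 229.2 + 450.5 = 679.7 kN/m
FS = 679.7 / 248.5 = 2.735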